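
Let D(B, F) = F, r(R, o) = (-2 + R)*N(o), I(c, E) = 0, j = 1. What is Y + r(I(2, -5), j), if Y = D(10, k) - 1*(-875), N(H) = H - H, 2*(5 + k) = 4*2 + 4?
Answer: 876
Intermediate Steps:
k = 1 (k = -5 + (4*2 + 4)/2 = -5 + (8 + 4)/2 = -5 + (½)*12 = -5 + 6 = 1)
N(H) = 0
r(R, o) = 0 (r(R, o) = (-2 + R)*0 = 0)
Y = 876 (Y = 1 - 1*(-875) = 1 + 875 = 876)
Y + r(I(2, -5), j) = 876 + 0 = 876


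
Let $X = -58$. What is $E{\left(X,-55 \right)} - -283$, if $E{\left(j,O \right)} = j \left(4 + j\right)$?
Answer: $3415$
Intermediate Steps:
$E{\left(X,-55 \right)} - -283 = - 58 \left(4 - 58\right) - -283 = \left(-58\right) \left(-54\right) + 283 = 3132 + 283 = 3415$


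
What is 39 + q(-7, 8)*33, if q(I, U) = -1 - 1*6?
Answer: -192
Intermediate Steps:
q(I, U) = -7 (q(I, U) = -1 - 6 = -7)
39 + q(-7, 8)*33 = 39 - 7*33 = 39 - 231 = -192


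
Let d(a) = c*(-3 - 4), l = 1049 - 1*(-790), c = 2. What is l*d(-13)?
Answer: -25746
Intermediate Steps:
l = 1839 (l = 1049 + 790 = 1839)
d(a) = -14 (d(a) = 2*(-3 - 4) = 2*(-7) = -14)
l*d(-13) = 1839*(-14) = -25746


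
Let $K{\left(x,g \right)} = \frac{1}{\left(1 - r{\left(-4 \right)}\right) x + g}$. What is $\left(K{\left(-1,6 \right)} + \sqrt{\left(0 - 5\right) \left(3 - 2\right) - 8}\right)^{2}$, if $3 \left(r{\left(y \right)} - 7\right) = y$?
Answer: $- \frac{13303}{1024} + \frac{3 i \sqrt{13}}{16} \approx -12.991 + 0.67604 i$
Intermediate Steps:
$r{\left(y \right)} = 7 + \frac{y}{3}$
$K{\left(x,g \right)} = \frac{1}{g - \frac{14 x}{3}}$ ($K{\left(x,g \right)} = \frac{1}{\left(1 - \left(7 + \frac{1}{3} \left(-4\right)\right)\right) x + g} = \frac{1}{\left(1 - \left(7 - \frac{4}{3}\right)\right) x + g} = \frac{1}{\left(1 - \frac{17}{3}\right) x + g} = \frac{1}{- \frac{14 x}{3} + g} = \frac{1}{g - \frac{14 x}{3}}$)
$\left(K{\left(-1,6 \right)} + \sqrt{\left(0 - 5\right) \left(3 - 2\right) - 8}\right)^{2} = \left(\frac{3}{\left(-14\right) \left(-1\right) + 3 \cdot 6} + \sqrt{\left(0 - 5\right) \left(3 - 2\right) - 8}\right)^{2} = \left(\frac{3}{14 + 18} + \sqrt{\left(-5\right) 1 - 8}\right)^{2} = \left(\frac{3}{32} + \sqrt{-5 - 8}\right)^{2} = \left(3 \cdot \frac{1}{32} + \sqrt{-13}\right)^{2} = \left(\frac{3}{32} + i \sqrt{13}\right)^{2}$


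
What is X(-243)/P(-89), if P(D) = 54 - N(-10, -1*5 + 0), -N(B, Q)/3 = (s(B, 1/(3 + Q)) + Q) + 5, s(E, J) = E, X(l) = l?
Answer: -81/8 ≈ -10.125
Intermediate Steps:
N(B, Q) = -15 - 3*B - 3*Q (N(B, Q) = -3*((B + Q) + 5) = -3*(5 + B + Q) = -15 - 3*B - 3*Q)
P(D) = 24 (P(D) = 54 - (-15 - 3*(-10) - 3*(-1*5 + 0)) = 54 - (-15 + 30 - 3*(-5 + 0)) = 54 - (-15 + 30 - 3*(-5)) = 54 - (-15 + 30 + 15) = 54 - 1*30 = 54 - 30 = 24)
X(-243)/P(-89) = -243/24 = -243*1/24 = -81/8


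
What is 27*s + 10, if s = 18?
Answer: 496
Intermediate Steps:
27*s + 10 = 27*18 + 10 = 486 + 10 = 496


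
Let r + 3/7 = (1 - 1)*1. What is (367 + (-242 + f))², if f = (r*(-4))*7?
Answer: 18769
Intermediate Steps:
r = -3/7 (r = -3/7 + (1 - 1)*1 = -3/7 + 0*1 = -3/7 + 0 = -3/7 ≈ -0.42857)
f = 12 (f = -3/7*(-4)*7 = (12/7)*7 = 12)
(367 + (-242 + f))² = (367 + (-242 + 12))² = (367 - 230)² = 137² = 18769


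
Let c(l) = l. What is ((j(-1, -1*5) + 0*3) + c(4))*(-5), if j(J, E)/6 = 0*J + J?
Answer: 10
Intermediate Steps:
j(J, E) = 6*J (j(J, E) = 6*(0*J + J) = 6*(0 + J) = 6*J)
((j(-1, -1*5) + 0*3) + c(4))*(-5) = ((6*(-1) + 0*3) + 4)*(-5) = ((-6 + 0) + 4)*(-5) = (-6 + 4)*(-5) = -2*(-5) = 10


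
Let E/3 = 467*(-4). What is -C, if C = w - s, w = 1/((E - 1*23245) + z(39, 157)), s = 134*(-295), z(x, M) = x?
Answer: -1138859299/28810 ≈ -39530.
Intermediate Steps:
E = -5604 (E = 3*(467*(-4)) = 3*(-1868) = -5604)
s = -39530
w = -1/28810 (w = 1/((-5604 - 1*23245) + 39) = 1/((-5604 - 23245) + 39) = 1/(-28849 + 39) = 1/(-28810) = -1/28810 ≈ -3.4710e-5)
C = 1138859299/28810 (C = -1/28810 - 1*(-39530) = -1/28810 + 39530 = 1138859299/28810 ≈ 39530.)
-C = -1*1138859299/28810 = -1138859299/28810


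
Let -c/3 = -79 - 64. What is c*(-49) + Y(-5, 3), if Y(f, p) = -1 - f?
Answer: -21017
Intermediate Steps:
c = 429 (c = -3*(-79 - 64) = -3*(-143) = 429)
c*(-49) + Y(-5, 3) = 429*(-49) + (-1 - 1*(-5)) = -21021 + (-1 + 5) = -21021 + 4 = -21017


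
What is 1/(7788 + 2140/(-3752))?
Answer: 938/7304609 ≈ 0.00012841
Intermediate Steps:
1/(7788 + 2140/(-3752)) = 1/(7788 + 2140*(-1/3752)) = 1/(7788 - 535/938) = 1/(7304609/938) = 938/7304609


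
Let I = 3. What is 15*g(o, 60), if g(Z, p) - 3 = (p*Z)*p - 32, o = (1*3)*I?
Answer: 485565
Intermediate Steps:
o = 9 (o = (1*3)*3 = 3*3 = 9)
g(Z, p) = -29 + Z*p**2 (g(Z, p) = 3 + ((p*Z)*p - 32) = 3 + ((Z*p)*p - 32) = 3 + (Z*p**2 - 32) = 3 + (-32 + Z*p**2) = -29 + Z*p**2)
15*g(o, 60) = 15*(-29 + 9*60**2) = 15*(-29 + 9*3600) = 15*(-29 + 32400) = 15*32371 = 485565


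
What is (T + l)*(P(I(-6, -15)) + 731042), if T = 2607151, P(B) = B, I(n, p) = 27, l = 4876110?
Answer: 5470780136009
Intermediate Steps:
(T + l)*(P(I(-6, -15)) + 731042) = (2607151 + 4876110)*(27 + 731042) = 7483261*731069 = 5470780136009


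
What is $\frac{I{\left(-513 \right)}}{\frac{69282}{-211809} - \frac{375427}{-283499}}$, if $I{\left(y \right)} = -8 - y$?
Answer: $\frac{2021603869597}{3991829315} \approx 506.44$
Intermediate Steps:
$\frac{I{\left(-513 \right)}}{\frac{69282}{-211809} - \frac{375427}{-283499}} = \frac{-8 - -513}{\frac{69282}{-211809} - \frac{375427}{-283499}} = \frac{-8 + 513}{69282 \left(- \frac{1}{211809}\right) - - \frac{375427}{283499}} = \frac{505}{- \frac{23094}{70603} + \frac{375427}{283499}} = \frac{505}{\frac{19959146575}{20015879897}} = 505 \cdot \frac{20015879897}{19959146575} = \frac{2021603869597}{3991829315}$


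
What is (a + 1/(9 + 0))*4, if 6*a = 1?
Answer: 10/9 ≈ 1.1111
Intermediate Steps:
a = ⅙ (a = (⅙)*1 = ⅙ ≈ 0.16667)
(a + 1/(9 + 0))*4 = (⅙ + 1/(9 + 0))*4 = (⅙ + 1/9)*4 = (⅙ + ⅑)*4 = (5/18)*4 = 10/9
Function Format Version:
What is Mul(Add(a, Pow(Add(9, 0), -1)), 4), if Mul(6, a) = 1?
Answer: Rational(10, 9) ≈ 1.1111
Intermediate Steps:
a = Rational(1, 6) (a = Mul(Rational(1, 6), 1) = Rational(1, 6) ≈ 0.16667)
Mul(Add(a, Pow(Add(9, 0), -1)), 4) = Mul(Add(Rational(1, 6), Pow(Add(9, 0), -1)), 4) = Mul(Add(Rational(1, 6), Pow(9, -1)), 4) = Mul(Add(Rational(1, 6), Rational(1, 9)), 4) = Mul(Rational(5, 18), 4) = Rational(10, 9)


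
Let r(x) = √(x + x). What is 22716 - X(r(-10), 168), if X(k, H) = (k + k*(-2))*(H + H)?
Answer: 22716 + 672*I*√5 ≈ 22716.0 + 1502.6*I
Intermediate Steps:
r(x) = √2*√x (r(x) = √(2*x) = √2*√x)
X(k, H) = -2*H*k (X(k, H) = (k - 2*k)*(2*H) = (-k)*(2*H) = -2*H*k)
22716 - X(r(-10), 168) = 22716 - (-2)*168*√2*√(-10) = 22716 - (-2)*168*√2*(I*√10) = 22716 - (-2)*168*2*I*√5 = 22716 - (-672)*I*√5 = 22716 + 672*I*√5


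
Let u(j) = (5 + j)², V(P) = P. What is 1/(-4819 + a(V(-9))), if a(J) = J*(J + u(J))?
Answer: -1/4882 ≈ -0.00020483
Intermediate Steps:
a(J) = J*(J + (5 + J)²)
1/(-4819 + a(V(-9))) = 1/(-4819 - 9*(-9 + (5 - 9)²)) = 1/(-4819 - 9*(-9 + (-4)²)) = 1/(-4819 - 9*(-9 + 16)) = 1/(-4819 - 9*7) = 1/(-4819 - 63) = 1/(-4882) = -1/4882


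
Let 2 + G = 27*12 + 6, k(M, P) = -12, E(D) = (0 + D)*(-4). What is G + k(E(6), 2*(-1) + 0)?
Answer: 316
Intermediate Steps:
E(D) = -4*D (E(D) = D*(-4) = -4*D)
G = 328 (G = -2 + (27*12 + 6) = -2 + (324 + 6) = -2 + 330 = 328)
G + k(E(6), 2*(-1) + 0) = 328 - 12 = 316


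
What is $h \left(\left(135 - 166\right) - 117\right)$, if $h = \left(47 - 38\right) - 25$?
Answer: $2368$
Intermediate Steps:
$h = -16$ ($h = \left(47 - 38\right) - 25 = 9 - 25 = -16$)
$h \left(\left(135 - 166\right) - 117\right) = - 16 \left(\left(135 - 166\right) - 117\right) = - 16 \left(-31 - 117\right) = \left(-16\right) \left(-148\right) = 2368$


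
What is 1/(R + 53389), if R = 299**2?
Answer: 1/142790 ≈ 7.0033e-6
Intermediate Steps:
R = 89401
1/(R + 53389) = 1/(89401 + 53389) = 1/142790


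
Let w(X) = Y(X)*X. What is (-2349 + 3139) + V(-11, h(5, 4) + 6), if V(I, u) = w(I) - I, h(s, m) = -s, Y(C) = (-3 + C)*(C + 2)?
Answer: -585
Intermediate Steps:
Y(C) = (-3 + C)*(2 + C)
w(X) = X*(-6 + X² - X) (w(X) = (-6 + X² - X)*X = X*(-6 + X² - X))
V(I, u) = -I + I*(-6 + I² - I) (V(I, u) = I*(-6 + I² - I) - I = -I + I*(-6 + I² - I))
(-2349 + 3139) + V(-11, h(5, 4) + 6) = (-2349 + 3139) - 11*(-7 + (-11)² - 1*(-11)) = 790 - 11*(-7 + 121 + 11) = 790 - 11*125 = 790 - 1375 = -585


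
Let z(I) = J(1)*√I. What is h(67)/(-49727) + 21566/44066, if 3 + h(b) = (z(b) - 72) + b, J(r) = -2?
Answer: 536382505/1095634991 + 2*√67/49727 ≈ 0.48989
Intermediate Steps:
z(I) = -2*√I
h(b) = -75 + b - 2*√b (h(b) = -3 + ((-2*√b - 72) + b) = -3 + ((-72 - 2*√b) + b) = -3 + (-72 + b - 2*√b) = -75 + b - 2*√b)
h(67)/(-49727) + 21566/44066 = (-75 + 67 - 2*√67)/(-49727) + 21566/44066 = (-8 - 2*√67)*(-1/49727) + 21566*(1/44066) = (8/49727 + 2*√67/49727) + 10783/22033 = 536382505/1095634991 + 2*√67/49727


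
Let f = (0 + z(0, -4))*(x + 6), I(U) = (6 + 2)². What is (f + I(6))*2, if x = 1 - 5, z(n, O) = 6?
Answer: 152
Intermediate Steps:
I(U) = 64 (I(U) = 8² = 64)
x = -4
f = 12 (f = (0 + 6)*(-4 + 6) = 6*2 = 12)
(f + I(6))*2 = (12 + 64)*2 = 76*2 = 152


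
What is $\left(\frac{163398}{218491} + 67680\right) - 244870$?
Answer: $- \frac{38714256892}{218491} \approx -1.7719 \cdot 10^{5}$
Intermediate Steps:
$\left(\frac{163398}{218491} + 67680\right) - 244870 = \frac{14787634278}{218491} - 244870 = - \frac{38714256892}{218491}$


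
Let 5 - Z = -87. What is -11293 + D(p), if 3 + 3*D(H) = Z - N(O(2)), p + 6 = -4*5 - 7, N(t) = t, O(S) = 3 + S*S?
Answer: -33797/3 ≈ -11266.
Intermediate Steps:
O(S) = 3 + S²
Z = 92 (Z = 5 - 1*(-87) = 5 + 87 = 92)
p = -33 (p = -6 + (-4*5 - 7) = -6 + (-20 - 7) = -6 - 27 = -33)
D(H) = 82/3 (D(H) = -1 + (92 - (3 + 2²))/3 = -1 + (92 - (3 + 4))/3 = -1 + (92 - 1*7)/3 = -1 + (92 - 7)/3 = -1 + (⅓)*85 = -1 + 85/3 = 82/3)
-11293 + D(p) = -11293 + 82/3 = -33797/3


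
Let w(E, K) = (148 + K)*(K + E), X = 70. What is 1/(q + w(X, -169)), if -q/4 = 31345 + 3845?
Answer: -1/138681 ≈ -7.2108e-6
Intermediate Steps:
w(E, K) = (148 + K)*(E + K)
q = -140760 (q = -4*(31345 + 3845) = -4*35190 = -140760)
1/(q + w(X, -169)) = 1/(-140760 + ((-169)² + 148*70 + 148*(-169) + 70*(-169))) = 1/(-140760 + (28561 + 10360 - 25012 - 11830)) = 1/(-140760 + 2079) = 1/(-138681) = -1/138681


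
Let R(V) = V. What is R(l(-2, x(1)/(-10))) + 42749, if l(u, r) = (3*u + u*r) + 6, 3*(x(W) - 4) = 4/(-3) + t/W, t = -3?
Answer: 1923728/45 ≈ 42750.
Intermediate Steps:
x(W) = 32/9 - 1/W (x(W) = 4 + (4/(-3) - 3/W)/3 = 4 + (4*(-⅓) - 3/W)/3 = 4 + (-4/3 - 3/W)/3 = 4 + (-4/9 - 1/W) = 32/9 - 1/W)
l(u, r) = 6 + 3*u + r*u (l(u, r) = (3*u + r*u) + 6 = 6 + 3*u + r*u)
R(l(-2, x(1)/(-10))) + 42749 = (6 + 3*(-2) + ((32/9 - 1/1)/(-10))*(-2)) + 42749 = (6 - 6 + ((32/9 - 1*1)*(-⅒))*(-2)) + 42749 = (6 - 6 + ((32/9 - 1)*(-⅒))*(-2)) + 42749 = (6 - 6 + ((23/9)*(-⅒))*(-2)) + 42749 = (6 - 6 - 23/90*(-2)) + 42749 = (6 - 6 + 23/45) + 42749 = 23/45 + 42749 = 1923728/45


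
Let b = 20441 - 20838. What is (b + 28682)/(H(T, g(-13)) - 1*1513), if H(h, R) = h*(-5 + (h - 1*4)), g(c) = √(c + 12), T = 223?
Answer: 28285/46209 ≈ 0.61211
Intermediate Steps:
g(c) = √(12 + c)
H(h, R) = h*(-9 + h) (H(h, R) = h*(-5 + (h - 4)) = h*(-5 + (-4 + h)) = h*(-9 + h))
b = -397
(b + 28682)/(H(T, g(-13)) - 1*1513) = (-397 + 28682)/(223*(-9 + 223) - 1*1513) = 28285/(223*214 - 1513) = 28285/(47722 - 1513) = 28285/46209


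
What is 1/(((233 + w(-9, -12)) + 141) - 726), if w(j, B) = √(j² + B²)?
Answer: -1/337 ≈ -0.0029674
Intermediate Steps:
w(j, B) = √(B² + j²)
1/(((233 + w(-9, -12)) + 141) - 726) = 1/(((233 + √((-12)² + (-9)²)) + 141) - 726) = 1/(((233 + √(144 + 81)) + 141) - 726) = 1/(((233 + √225) + 141) - 726) = 1/(((233 + 15) + 141) - 726) = 1/((248 + 141) - 726) = 1/(389 - 726) = 1/(-337) = -1/337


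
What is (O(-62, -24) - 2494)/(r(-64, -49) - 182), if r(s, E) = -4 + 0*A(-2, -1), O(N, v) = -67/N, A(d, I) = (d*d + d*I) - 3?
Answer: 154561/11532 ≈ 13.403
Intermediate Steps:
A(d, I) = -3 + d² + I*d (A(d, I) = (d² + I*d) - 3 = -3 + d² + I*d)
r(s, E) = -4 (r(s, E) = -4 + 0*(-3 + (-2)² - 1*(-2)) = -4 + 0*(-3 + 4 + 2) = -4 + 0*3 = -4 + 0 = -4)
(O(-62, -24) - 2494)/(r(-64, -49) - 182) = (-67/(-62) - 2494)/(-4 - 182) = (-67*(-1/62) - 2494)/(-186) = (67/62 - 2494)*(-1/186) = -154561/62*(-1/186) = 154561/11532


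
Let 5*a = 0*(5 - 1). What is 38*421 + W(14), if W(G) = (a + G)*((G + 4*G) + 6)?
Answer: 17062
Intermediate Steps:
a = 0 (a = (0*(5 - 1))/5 = (0*4)/5 = (⅕)*0 = 0)
W(G) = G*(6 + 5*G) (W(G) = (0 + G)*((G + 4*G) + 6) = G*(5*G + 6) = G*(6 + 5*G))
38*421 + W(14) = 38*421 + 14*(6 + 5*14) = 15998 + 14*(6 + 70) = 15998 + 14*76 = 15998 + 1064 = 17062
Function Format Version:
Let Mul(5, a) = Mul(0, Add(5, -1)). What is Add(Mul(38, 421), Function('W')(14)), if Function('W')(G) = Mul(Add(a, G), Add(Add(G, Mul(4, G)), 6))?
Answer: 17062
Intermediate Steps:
a = 0 (a = Mul(Rational(1, 5), Mul(0, Add(5, -1))) = Mul(Rational(1, 5), Mul(0, 4)) = Mul(Rational(1, 5), 0) = 0)
Function('W')(G) = Mul(G, Add(6, Mul(5, G))) (Function('W')(G) = Mul(Add(0, G), Add(Add(G, Mul(4, G)), 6)) = Mul(G, Add(Mul(5, G), 6)) = Mul(G, Add(6, Mul(5, G))))
Add(Mul(38, 421), Function('W')(14)) = Add(Mul(38, 421), Mul(14, Add(6, Mul(5, 14)))) = Add(15998, Mul(14, Add(6, 70))) = Add(15998, Mul(14, 76)) = Add(15998, 1064) = 17062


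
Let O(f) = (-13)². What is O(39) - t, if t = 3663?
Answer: -3494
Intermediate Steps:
O(f) = 169
O(39) - t = 169 - 1*3663 = 169 - 3663 = -3494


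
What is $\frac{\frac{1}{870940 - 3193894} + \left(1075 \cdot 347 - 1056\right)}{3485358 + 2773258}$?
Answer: $\frac{864066876425}{14538477071664} \approx 0.059433$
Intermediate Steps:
$\frac{\frac{1}{870940 - 3193894} + \left(1075 \cdot 347 - 1056\right)}{3485358 + 2773258} = \frac{\frac{1}{-2322954} + \left(373025 - 1056\right)}{6258616} = \left(- \frac{1}{2322954} + 371969\right) \frac{1}{6258616} = \frac{864066876425}{2322954} \cdot \frac{1}{6258616} = \frac{864066876425}{14538477071664}$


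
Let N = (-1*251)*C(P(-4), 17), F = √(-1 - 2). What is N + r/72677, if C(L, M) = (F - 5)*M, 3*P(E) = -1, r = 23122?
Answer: 140962447/6607 - 4267*I*√3 ≈ 21335.0 - 7390.7*I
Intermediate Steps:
P(E) = -⅓ (P(E) = (⅓)*(-1) = -⅓)
F = I*√3 (F = √(-3) = I*√3 ≈ 1.732*I)
C(L, M) = M*(-5 + I*√3) (C(L, M) = (I*√3 - 5)*M = (-5 + I*√3)*M = M*(-5 + I*√3))
N = 21335 - 4267*I*√3 (N = (-1*251)*(17*(-5 + I*√3)) = -251*(-85 + 17*I*√3) = 21335 - 4267*I*√3 ≈ 21335.0 - 7390.7*I)
N + r/72677 = (21335 - 4267*I*√3) + 23122/72677 = (21335 - 4267*I*√3) + 23122*(1/72677) = (21335 - 4267*I*√3) + 2102/6607 = 140962447/6607 - 4267*I*√3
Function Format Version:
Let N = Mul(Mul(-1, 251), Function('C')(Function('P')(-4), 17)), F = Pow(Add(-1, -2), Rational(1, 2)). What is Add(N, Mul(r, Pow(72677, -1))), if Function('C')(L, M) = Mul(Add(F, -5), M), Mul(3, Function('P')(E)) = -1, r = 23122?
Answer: Add(Rational(140962447, 6607), Mul(-4267, I, Pow(3, Rational(1, 2)))) ≈ Add(21335., Mul(-7390.7, I))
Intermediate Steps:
Function('P')(E) = Rational(-1, 3) (Function('P')(E) = Mul(Rational(1, 3), -1) = Rational(-1, 3))
F = Mul(I, Pow(3, Rational(1, 2))) (F = Pow(-3, Rational(1, 2)) = Mul(I, Pow(3, Rational(1, 2))) ≈ Mul(1.7320, I))
Function('C')(L, M) = Mul(M, Add(-5, Mul(I, Pow(3, Rational(1, 2))))) (Function('C')(L, M) = Mul(Add(Mul(I, Pow(3, Rational(1, 2))), -5), M) = Mul(Add(-5, Mul(I, Pow(3, Rational(1, 2)))), M) = Mul(M, Add(-5, Mul(I, Pow(3, Rational(1, 2))))))
N = Add(21335, Mul(-4267, I, Pow(3, Rational(1, 2)))) (N = Mul(Mul(-1, 251), Mul(17, Add(-5, Mul(I, Pow(3, Rational(1, 2)))))) = Mul(-251, Add(-85, Mul(17, I, Pow(3, Rational(1, 2))))) = Add(21335, Mul(-4267, I, Pow(3, Rational(1, 2)))) ≈ Add(21335., Mul(-7390.7, I)))
Add(N, Mul(r, Pow(72677, -1))) = Add(Add(21335, Mul(-4267, I, Pow(3, Rational(1, 2)))), Mul(23122, Pow(72677, -1))) = Add(Add(21335, Mul(-4267, I, Pow(3, Rational(1, 2)))), Mul(23122, Rational(1, 72677))) = Add(Add(21335, Mul(-4267, I, Pow(3, Rational(1, 2)))), Rational(2102, 6607)) = Add(Rational(140962447, 6607), Mul(-4267, I, Pow(3, Rational(1, 2))))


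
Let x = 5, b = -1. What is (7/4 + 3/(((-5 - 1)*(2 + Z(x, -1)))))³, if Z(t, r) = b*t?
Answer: 12167/1728 ≈ 7.0411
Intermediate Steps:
Z(t, r) = -t
(7/4 + 3/(((-5 - 1)*(2 + Z(x, -1)))))³ = (7/4 + 3/(((-5 - 1)*(2 - 1*5))))³ = (7*(¼) + 3/((-6*(2 - 5))))³ = (7/4 + 3/((-6*(-3))))³ = (7/4 + 3/18)³ = (7/4 + 3*(1/18))³ = (7/4 + ⅙)³ = (23/12)³ = 12167/1728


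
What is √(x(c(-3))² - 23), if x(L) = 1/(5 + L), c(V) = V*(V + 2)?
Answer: I*√1471/8 ≈ 4.7942*I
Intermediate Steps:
c(V) = V*(2 + V)
√(x(c(-3))² - 23) = √((1/(5 - 3*(2 - 3)))² - 23) = √((1/(5 - 3*(-1)))² - 23) = √((1/(5 + 3))² - 23) = √((1/8)² - 23) = √((⅛)² - 23) = √(1/64 - 23) = √(-1471/64) = I*√1471/8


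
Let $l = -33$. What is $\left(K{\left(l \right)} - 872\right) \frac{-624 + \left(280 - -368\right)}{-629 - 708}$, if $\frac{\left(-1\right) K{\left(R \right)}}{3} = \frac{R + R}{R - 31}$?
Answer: $\frac{84009}{5348} \approx 15.708$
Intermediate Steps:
$K{\left(R \right)} = - \frac{6 R}{-31 + R}$ ($K{\left(R \right)} = - 3 \frac{R + R}{R - 31} = - 3 \frac{2 R}{-31 + R} = - \frac{6 R}{-31 + R}$)
$\left(K{\left(l \right)} - 872\right) \frac{-624 + \left(280 - -368\right)}{-629 - 708} = \left(\left(-6\right) \left(-33\right) \frac{1}{-31 - 33} - 872\right) \frac{-624 + \left(280 - -368\right)}{-629 - 708} = \left(\left(-6\right) \left(-33\right) \frac{1}{-64} - 872\right) \frac{-624 + \left(280 + 368\right)}{-1337} = \left(\left(-6\right) \left(-33\right) \left(- \frac{1}{64}\right) - 872\right) \left(-624 + 648\right) \left(- \frac{1}{1337}\right) = \left(- \frac{99}{32} - 872\right) 24 \left(- \frac{1}{1337}\right) = \left(- \frac{28003}{32}\right) \left(- \frac{24}{1337}\right) = \frac{84009}{5348}$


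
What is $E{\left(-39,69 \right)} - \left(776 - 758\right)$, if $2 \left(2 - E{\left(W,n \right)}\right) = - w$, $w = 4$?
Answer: $-14$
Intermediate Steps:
$E{\left(W,n \right)} = 4$ ($E{\left(W,n \right)} = 2 - \frac{\left(-1\right) 4}{2} = 2 - -2 = 2 + 2 = 4$)
$E{\left(-39,69 \right)} - \left(776 - 758\right) = 4 - \left(776 - 758\right) = 4 - 18 = -14$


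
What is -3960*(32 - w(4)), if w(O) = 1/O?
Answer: -125730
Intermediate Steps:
-3960*(32 - w(4)) = -3960*(32 - 1/4) = -3960*(32 - 1*¼) = -3960*(32 - ¼) = -3960*127/4 = -125730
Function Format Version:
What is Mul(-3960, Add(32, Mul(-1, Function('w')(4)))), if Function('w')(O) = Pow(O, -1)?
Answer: -125730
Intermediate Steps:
Mul(-3960, Add(32, Mul(-1, Function('w')(4)))) = Mul(-3960, Add(32, Mul(-1, Pow(4, -1)))) = Mul(-3960, Add(32, Mul(-1, Rational(1, 4)))) = Mul(-3960, Add(32, Rational(-1, 4))) = Mul(-3960, Rational(127, 4)) = -125730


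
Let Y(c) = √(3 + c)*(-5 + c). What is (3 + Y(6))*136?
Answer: 816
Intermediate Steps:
(3 + Y(6))*136 = (3 + √(3 + 6)*(-5 + 6))*136 = (3 + √9*1)*136 = (3 + 3*1)*136 = (3 + 3)*136 = 6*136 = 816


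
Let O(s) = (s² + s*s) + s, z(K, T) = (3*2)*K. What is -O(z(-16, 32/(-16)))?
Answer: -18336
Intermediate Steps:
z(K, T) = 6*K
O(s) = s + 2*s² (O(s) = (s² + s²) + s = 2*s² + s = s + 2*s²)
-O(z(-16, 32/(-16))) = -6*(-16)*(1 + 2*(6*(-16))) = -(-96)*(1 + 2*(-96)) = -(-96)*(1 - 192) = -(-96)*(-191) = -1*18336 = -18336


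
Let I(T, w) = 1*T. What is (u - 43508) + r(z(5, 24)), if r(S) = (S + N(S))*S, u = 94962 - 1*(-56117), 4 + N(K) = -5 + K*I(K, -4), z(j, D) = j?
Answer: 107676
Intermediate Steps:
I(T, w) = T
N(K) = -9 + K² (N(K) = -4 + (-5 + K*K) = -4 + (-5 + K²) = -9 + K²)
u = 151079 (u = 94962 + 56117 = 151079)
r(S) = S*(-9 + S + S²) (r(S) = (S + (-9 + S²))*S = (-9 + S + S²)*S = S*(-9 + S + S²))
(u - 43508) + r(z(5, 24)) = (151079 - 43508) + 5*(-9 + 5 + 5²) = 107571 + 5*(-9 + 5 + 25) = 107571 + 5*21 = 107571 + 105 = 107676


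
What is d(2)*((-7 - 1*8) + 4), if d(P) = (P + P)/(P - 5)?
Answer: 44/3 ≈ 14.667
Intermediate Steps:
d(P) = 2*P/(-5 + P) (d(P) = (2*P)/(-5 + P) = 2*P/(-5 + P))
d(2)*((-7 - 1*8) + 4) = (2*2/(-5 + 2))*((-7 - 1*8) + 4) = (2*2/(-3))*((-7 - 8) + 4) = (2*2*(-⅓))*(-15 + 4) = -4/3*(-11) = 44/3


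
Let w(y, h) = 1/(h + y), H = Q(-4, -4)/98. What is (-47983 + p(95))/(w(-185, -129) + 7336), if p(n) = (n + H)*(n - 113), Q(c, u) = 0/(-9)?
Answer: -15603602/2303503 ≈ -6.7739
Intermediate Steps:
Q(c, u) = 0 (Q(c, u) = 0*(-⅑) = 0)
H = 0 (H = 0/98 = 0*(1/98) = 0)
p(n) = n*(-113 + n) (p(n) = (n + 0)*(n - 113) = n*(-113 + n))
(-47983 + p(95))/(w(-185, -129) + 7336) = (-47983 + 95*(-113 + 95))/(1/(-129 - 185) + 7336) = (-47983 + 95*(-18))/(1/(-314) + 7336) = (-47983 - 1710)/(-1/314 + 7336) = -49693/2303503/314 = -49693*314/2303503 = -15603602/2303503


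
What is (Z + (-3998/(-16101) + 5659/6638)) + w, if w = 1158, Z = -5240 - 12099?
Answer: -1729282350995/106878438 ≈ -16180.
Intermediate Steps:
Z = -17339
(Z + (-3998/(-16101) + 5659/6638)) + w = (-17339 + (-3998/(-16101) + 5659/6638)) + 1158 = (-17339 + (-3998*(-1/16101) + 5659*(1/6638))) + 1158 = (-17339 + (3998/16101 + 5659/6638)) + 1158 = (-17339 + 117654283/106878438) + 1158 = -1853047582199/106878438 + 1158 = -1729282350995/106878438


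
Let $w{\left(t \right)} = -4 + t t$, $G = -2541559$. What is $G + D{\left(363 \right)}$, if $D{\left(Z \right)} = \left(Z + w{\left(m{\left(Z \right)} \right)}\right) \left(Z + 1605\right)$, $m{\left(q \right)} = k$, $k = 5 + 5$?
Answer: $-1638247$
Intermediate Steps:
$k = 10$
$m{\left(q \right)} = 10$
$w{\left(t \right)} = -4 + t^{2}$
$D{\left(Z \right)} = \left(96 + Z\right) \left(1605 + Z\right)$ ($D{\left(Z \right)} = \left(Z - \left(4 - 10^{2}\right)\right) \left(Z + 1605\right) = \left(Z + \left(-4 + 100\right)\right) \left(1605 + Z\right) = \left(Z + 96\right) \left(1605 + Z\right) = \left(96 + Z\right) \left(1605 + Z\right)$)
$G + D{\left(363 \right)} = -2541559 + \left(154080 + 363^{2} + 1701 \cdot 363\right) = -2541559 + \left(154080 + 131769 + 617463\right) = -2541559 + 903312 = -1638247$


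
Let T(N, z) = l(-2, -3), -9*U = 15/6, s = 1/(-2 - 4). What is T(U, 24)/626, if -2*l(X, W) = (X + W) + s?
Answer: 31/7512 ≈ 0.0041267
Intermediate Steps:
s = -⅙ (s = 1/(-6) = -⅙ ≈ -0.16667)
U = -5/18 (U = -5/(3*6) = -⅑*5/2 = -5/18 ≈ -0.27778)
l(X, W) = 1/12 - W/2 - X/2 (l(X, W) = -((X + W) - ⅙)/2 = -((W + X) - ⅙)/2 = -(-⅙ + W + X)/2 = 1/12 - W/2 - X/2)
T(N, z) = 31/12 (T(N, z) = 1/12 - ½*(-3) - ½*(-2) = 1/12 + 3/2 + 1 = 31/12)
T(U, 24)/626 = (31/12)/626 = (31/12)*(1/626) = 31/7512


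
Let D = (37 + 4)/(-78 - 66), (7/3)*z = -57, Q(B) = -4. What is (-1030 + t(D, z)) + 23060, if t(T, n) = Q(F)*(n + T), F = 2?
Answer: 5576471/252 ≈ 22129.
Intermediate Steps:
z = -171/7 (z = (3/7)*(-57) = -171/7 ≈ -24.429)
D = -41/144 (D = 41/(-144) = 41*(-1/144) = -41/144 ≈ -0.28472)
t(T, n) = -4*T - 4*n (t(T, n) = -4*(n + T) = -4*(T + n) = -4*T - 4*n)
(-1030 + t(D, z)) + 23060 = (-1030 + (-4*(-41/144) - 4*(-171/7))) + 23060 = (-1030 + (41/36 + 684/7)) + 23060 = (-1030 + 24911/252) + 23060 = -234649/252 + 23060 = 5576471/252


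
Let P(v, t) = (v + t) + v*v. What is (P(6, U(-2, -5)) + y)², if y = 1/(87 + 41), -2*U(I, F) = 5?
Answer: 25573249/16384 ≈ 1560.9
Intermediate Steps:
U(I, F) = -5/2 (U(I, F) = -½*5 = -5/2)
P(v, t) = t + v + v² (P(v, t) = (t + v) + v² = t + v + v²)
y = 1/128 ≈ 0.0078125
(P(6, U(-2, -5)) + y)² = ((-5/2 + 6 + 6²) + 1/128)² = ((-5/2 + 6 + 36) + 1/128)² = (79/2 + 1/128)² = (5057/128)² = 25573249/16384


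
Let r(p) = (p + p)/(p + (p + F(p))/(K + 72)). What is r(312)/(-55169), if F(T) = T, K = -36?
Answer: -36/1048211 ≈ -3.4344e-5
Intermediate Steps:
r(p) = 36/19 (r(p) = (p + p)/(p + (p + p)/(-36 + 72)) = (2*p)/(p + (2*p)/36) = (2*p)/(p + (2*p)*(1/36)) = (2*p)/(p + p/18) = (2*p)/((19*p/18)) = (2*p)*(18/(19*p)) = 36/19)
r(312)/(-55169) = (36/19)/(-55169) = (36/19)*(-1/55169) = -36/1048211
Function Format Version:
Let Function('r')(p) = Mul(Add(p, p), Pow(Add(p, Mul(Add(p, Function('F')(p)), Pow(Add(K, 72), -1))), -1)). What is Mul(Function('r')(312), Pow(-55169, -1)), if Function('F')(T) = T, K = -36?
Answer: Rational(-36, 1048211) ≈ -3.4344e-5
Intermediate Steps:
Function('r')(p) = Rational(36, 19) (Function('r')(p) = Mul(Add(p, p), Pow(Add(p, Mul(Add(p, p), Pow(Add(-36, 72), -1))), -1)) = Mul(Mul(2, p), Pow(Add(p, Mul(Mul(2, p), Pow(36, -1))), -1)) = Mul(Mul(2, p), Pow(Add(p, Mul(Mul(2, p), Rational(1, 36))), -1)) = Mul(Mul(2, p), Pow(Add(p, Mul(Rational(1, 18), p)), -1)) = Mul(Mul(2, p), Pow(Mul(Rational(19, 18), p), -1)) = Mul(Mul(2, p), Mul(Rational(18, 19), Pow(p, -1))) = Rational(36, 19))
Mul(Function('r')(312), Pow(-55169, -1)) = Mul(Rational(36, 19), Pow(-55169, -1)) = Mul(Rational(36, 19), Rational(-1, 55169)) = Rational(-36, 1048211)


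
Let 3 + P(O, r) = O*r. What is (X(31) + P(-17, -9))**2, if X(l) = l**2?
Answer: 1234321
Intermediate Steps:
P(O, r) = -3 + O*r
(X(31) + P(-17, -9))**2 = (31**2 + (-3 - 17*(-9)))**2 = (961 + (-3 + 153))**2 = (961 + 150)**2 = 1111**2 = 1234321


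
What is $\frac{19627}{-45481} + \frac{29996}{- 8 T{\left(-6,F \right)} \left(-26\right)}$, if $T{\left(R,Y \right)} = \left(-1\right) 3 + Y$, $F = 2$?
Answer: $- \frac{342082623}{2365012} \approx -144.64$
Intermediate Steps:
$T{\left(R,Y \right)} = -3 + Y$
$\frac{19627}{-45481} + \frac{29996}{- 8 T{\left(-6,F \right)} \left(-26\right)} = \frac{19627}{-45481} + \frac{29996}{- 8 \left(-3 + 2\right) \left(-26\right)} = 19627 \left(- \frac{1}{45481}\right) + \frac{29996}{\left(-8\right) \left(-1\right) \left(-26\right)} = - \frac{19627}{45481} + \frac{29996}{8 \left(-26\right)} = - \frac{19627}{45481} + \frac{29996}{-208} = - \frac{19627}{45481} + 29996 \left(- \frac{1}{208}\right) = - \frac{19627}{45481} - \frac{7499}{52} = - \frac{342082623}{2365012}$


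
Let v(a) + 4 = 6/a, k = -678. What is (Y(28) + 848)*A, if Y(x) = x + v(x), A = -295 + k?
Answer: -1697329/2 ≈ -8.4866e+5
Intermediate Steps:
v(a) = -4 + 6/a
A = -973 (A = -295 - 678 = -973)
Y(x) = -4 + x + 6/x (Y(x) = x + (-4 + 6/x) = -4 + x + 6/x)
(Y(28) + 848)*A = ((-4 + 28 + 6/28) + 848)*(-973) = ((-4 + 28 + 6*(1/28)) + 848)*(-973) = ((-4 + 28 + 3/14) + 848)*(-973) = (339/14 + 848)*(-973) = (12211/14)*(-973) = -1697329/2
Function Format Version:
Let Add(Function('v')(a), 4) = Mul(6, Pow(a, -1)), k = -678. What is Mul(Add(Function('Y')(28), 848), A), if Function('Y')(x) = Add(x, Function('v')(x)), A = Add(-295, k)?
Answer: Rational(-1697329, 2) ≈ -8.4866e+5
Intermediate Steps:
Function('v')(a) = Add(-4, Mul(6, Pow(a, -1)))
A = -973 (A = Add(-295, -678) = -973)
Function('Y')(x) = Add(-4, x, Mul(6, Pow(x, -1))) (Function('Y')(x) = Add(x, Add(-4, Mul(6, Pow(x, -1)))) = Add(-4, x, Mul(6, Pow(x, -1))))
Mul(Add(Function('Y')(28), 848), A) = Mul(Add(Add(-4, 28, Mul(6, Pow(28, -1))), 848), -973) = Mul(Add(Add(-4, 28, Mul(6, Rational(1, 28))), 848), -973) = Mul(Add(Add(-4, 28, Rational(3, 14)), 848), -973) = Mul(Add(Rational(339, 14), 848), -973) = Mul(Rational(12211, 14), -973) = Rational(-1697329, 2)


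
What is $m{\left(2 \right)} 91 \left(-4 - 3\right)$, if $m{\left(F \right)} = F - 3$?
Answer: $637$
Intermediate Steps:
$m{\left(F \right)} = -3 + F$ ($m{\left(F \right)} = F - 3 = -3 + F$)
$m{\left(2 \right)} 91 \left(-4 - 3\right) = \left(-3 + 2\right) 91 \left(-4 - 3\right) = - 91 \left(-4 - 3\right) = - 91 \left(-7\right) = \left(-1\right) \left(-637\right) = 637$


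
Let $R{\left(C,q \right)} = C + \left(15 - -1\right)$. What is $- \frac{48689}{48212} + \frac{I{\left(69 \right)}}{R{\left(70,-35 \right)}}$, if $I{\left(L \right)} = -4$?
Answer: $- \frac{2190051}{2073116} \approx -1.0564$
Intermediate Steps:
$R{\left(C,q \right)} = 16 + C$ ($R{\left(C,q \right)} = C + \left(15 + 1\right) = C + 16 = 16 + C$)
$- \frac{48689}{48212} + \frac{I{\left(69 \right)}}{R{\left(70,-35 \right)}} = - \frac{48689}{48212} - \frac{4}{16 + 70} = \left(-48689\right) \frac{1}{48212} - \frac{4}{86} = - \frac{48689}{48212} - \frac{2}{43} = - \frac{2190051}{2073116}$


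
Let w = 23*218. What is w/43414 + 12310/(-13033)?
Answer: -234539439/282907331 ≈ -0.82903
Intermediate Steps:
w = 5014
w/43414 + 12310/(-13033) = 5014/43414 + 12310/(-13033) = 5014*(1/43414) + 12310*(-1/13033) = 2507/21707 - 12310/13033 = -234539439/282907331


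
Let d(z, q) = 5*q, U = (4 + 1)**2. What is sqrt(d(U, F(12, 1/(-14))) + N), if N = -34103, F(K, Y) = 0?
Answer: I*sqrt(34103) ≈ 184.67*I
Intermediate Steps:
U = 25 (U = 5**2 = 25)
sqrt(d(U, F(12, 1/(-14))) + N) = sqrt(5*0 - 34103) = sqrt(0 - 34103) = sqrt(-34103) = I*sqrt(34103)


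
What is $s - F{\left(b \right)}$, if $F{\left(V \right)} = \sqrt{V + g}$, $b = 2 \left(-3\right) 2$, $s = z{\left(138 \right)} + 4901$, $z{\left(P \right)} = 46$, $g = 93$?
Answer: $4938$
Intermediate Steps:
$s = 4947$ ($s = 46 + 4901 = 4947$)
$b = -12$ ($b = \left(-6\right) 2 = -12$)
$F{\left(V \right)} = \sqrt{93 + V}$ ($F{\left(V \right)} = \sqrt{V + 93} = \sqrt{93 + V}$)
$s - F{\left(b \right)} = 4947 - \sqrt{93 - 12} = 4947 - \sqrt{81} = 4947 - 9 = 4938$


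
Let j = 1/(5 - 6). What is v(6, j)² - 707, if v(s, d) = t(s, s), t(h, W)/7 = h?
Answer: 1057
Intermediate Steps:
j = -1 (j = 1/(-1) = -1)
t(h, W) = 7*h
v(s, d) = 7*s
v(6, j)² - 707 = (7*6)² - 707 = 42² - 707 = 1764 - 707 = 1057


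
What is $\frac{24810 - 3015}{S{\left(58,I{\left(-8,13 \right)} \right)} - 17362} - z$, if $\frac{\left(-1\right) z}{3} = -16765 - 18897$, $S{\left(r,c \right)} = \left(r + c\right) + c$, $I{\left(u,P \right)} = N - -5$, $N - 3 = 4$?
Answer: $- \frac{123249325}{1152} \approx -1.0699 \cdot 10^{5}$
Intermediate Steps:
$N = 7$ ($N = 3 + 4 = 7$)
$I{\left(u,P \right)} = 12$ ($I{\left(u,P \right)} = 7 - -5 = 7 + 5 = 12$)
$S{\left(r,c \right)} = r + 2 c$ ($S{\left(r,c \right)} = \left(c + r\right) + c = r + 2 c$)
$z = 106986$ ($z = - 3 \left(-16765 - 18897\right) = \left(-3\right) \left(-35662\right) = 106986$)
$\frac{24810 - 3015}{S{\left(58,I{\left(-8,13 \right)} \right)} - 17362} - z = \frac{24810 - 3015}{\left(58 + 2 \cdot 12\right) - 17362} - 106986 = \frac{21795}{\left(58 + 24\right) - 17362} - 106986 = \frac{21795}{82 - 17362} - 106986 = \frac{21795}{-17280} - 106986 = 21795 \left(- \frac{1}{17280}\right) - 106986 = - \frac{1453}{1152} - 106986 = - \frac{123249325}{1152}$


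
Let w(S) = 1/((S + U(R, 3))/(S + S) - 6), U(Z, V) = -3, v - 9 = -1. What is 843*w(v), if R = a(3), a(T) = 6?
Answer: -13488/91 ≈ -148.22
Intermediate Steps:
R = 6
v = 8 (v = 9 - 1 = 8)
w(S) = 1/(-6 + (-3 + S)/(2*S)) (w(S) = 1/((S - 3)/(S + S) - 6) = 1/((-3 + S)/((2*S)) - 6) = 1/((-3 + S)*(1/(2*S)) - 6) = 1/((-3 + S)/(2*S) - 6) = 1/(-6 + (-3 + S)/(2*S)))
843*w(v) = 843*(-2*8/(3 + 11*8)) = 843*(-2*8/(3 + 88)) = 843*(-2*8/91) = 843*(-2*8*1/91) = 843*(-16/91) = -13488/91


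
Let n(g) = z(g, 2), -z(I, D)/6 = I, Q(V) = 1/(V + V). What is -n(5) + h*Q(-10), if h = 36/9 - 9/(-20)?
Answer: 11911/400 ≈ 29.777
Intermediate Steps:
Q(V) = 1/(2*V)
z(I, D) = -6*I
n(g) = -6*g
h = 89/20 (h = 36*(⅑) - 9*(-1/20) = 4 + 9/20 = 89/20 ≈ 4.4500)
-n(5) + h*Q(-10) = -(-6)*5 + 89*((½)/(-10))/20 = -1*(-30) + 89*((½)*(-⅒))/20 = 30 + (89/20)*(-1/20) = 30 - 89/400 = 11911/400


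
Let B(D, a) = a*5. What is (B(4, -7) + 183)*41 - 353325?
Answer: -347257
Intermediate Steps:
B(D, a) = 5*a
(B(4, -7) + 183)*41 - 353325 = (5*(-7) + 183)*41 - 353325 = (-35 + 183)*41 - 353325 = 148*41 - 353325 = 6068 - 353325 = -347257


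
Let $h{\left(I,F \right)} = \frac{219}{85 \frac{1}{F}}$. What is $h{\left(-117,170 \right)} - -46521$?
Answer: $46959$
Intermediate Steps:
$h{\left(I,F \right)} = \frac{219 F}{85}$ ($h{\left(I,F \right)} = 219 \frac{F}{85} = \frac{219 F}{85}$)
$h{\left(-117,170 \right)} - -46521 = \frac{219}{85} \cdot 170 - -46521 = 438 + 46521 = 46959$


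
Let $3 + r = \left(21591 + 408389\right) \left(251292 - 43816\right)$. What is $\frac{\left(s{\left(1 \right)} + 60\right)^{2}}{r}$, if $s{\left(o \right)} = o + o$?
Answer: $\frac{3844}{89210530477} \approx 4.3089 \cdot 10^{-8}$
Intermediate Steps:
$s{\left(o \right)} = 2 o$
$r = 89210530477$ ($r = -3 + \left(21591 + 408389\right) \left(251292 - 43816\right) = -3 + 429980 \cdot 207476 = -3 + 89210530480 = 89210530477$)
$\frac{\left(s{\left(1 \right)} + 60\right)^{2}}{r} = \frac{\left(2 \cdot 1 + 60\right)^{2}}{89210530477} = \left(2 + 60\right)^{2} \cdot \frac{1}{89210530477} = 62^{2} \cdot \frac{1}{89210530477} = 3844 \cdot \frac{1}{89210530477} = \frac{3844}{89210530477}$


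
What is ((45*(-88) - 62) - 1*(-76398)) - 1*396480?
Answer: -324104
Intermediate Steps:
((45*(-88) - 62) - 1*(-76398)) - 1*396480 = ((-3960 - 62) + 76398) - 396480 = (-4022 + 76398) - 396480 = 72376 - 396480 = -324104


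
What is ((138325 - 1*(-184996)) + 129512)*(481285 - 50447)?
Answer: 195097664054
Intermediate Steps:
((138325 - 1*(-184996)) + 129512)*(481285 - 50447) = ((138325 + 184996) + 129512)*430838 = (323321 + 129512)*430838 = 452833*430838 = 195097664054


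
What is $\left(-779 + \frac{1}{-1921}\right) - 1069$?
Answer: $- \frac{3550009}{1921} \approx -1848.0$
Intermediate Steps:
$\left(-779 + \frac{1}{-1921}\right) - 1069 = \left(-779 - \frac{1}{1921}\right) - 1069 = - \frac{1496460}{1921} - 1069 = - \frac{3550009}{1921}$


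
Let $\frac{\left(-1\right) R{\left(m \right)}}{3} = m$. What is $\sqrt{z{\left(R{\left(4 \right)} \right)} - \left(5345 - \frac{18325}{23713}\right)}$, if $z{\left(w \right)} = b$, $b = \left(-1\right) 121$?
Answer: $\frac{i \sqrt{3073132072229}}{23713} \approx 73.927 i$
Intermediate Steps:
$R{\left(m \right)} = - 3 m$
$b = -121$
$z{\left(w \right)} = -121$
$\sqrt{z{\left(R{\left(4 \right)} \right)} - \left(5345 - \frac{18325}{23713}\right)} = \sqrt{-121 - \left(5345 - \frac{18325}{23713}\right)} = \sqrt{-121 - \frac{126727660}{23713}} = \sqrt{- \frac{129596933}{23713}} = \frac{i \sqrt{3073132072229}}{23713}$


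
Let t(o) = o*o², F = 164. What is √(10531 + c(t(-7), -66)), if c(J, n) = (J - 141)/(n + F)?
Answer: √515777/7 ≈ 102.60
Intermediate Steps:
t(o) = o³
c(J, n) = (-141 + J)/(164 + n) (c(J, n) = (J - 141)/(n + 164) = (-141 + J)/(164 + n))
√(10531 + c(t(-7), -66)) = √(10531 + (-141 + (-7)³)/(164 - 66)) = √(10531 + (-141 - 343)/98) = √(10531 + (1/98)*(-484)) = √(10531 - 242/49) = √(515777/49) = √515777/7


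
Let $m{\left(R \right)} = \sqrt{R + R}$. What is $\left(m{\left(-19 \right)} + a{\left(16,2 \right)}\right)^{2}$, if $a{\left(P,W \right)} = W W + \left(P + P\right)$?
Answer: $\left(36 + i \sqrt{38}\right)^{2} \approx 1258.0 + 443.84 i$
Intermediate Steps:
$a{\left(P,W \right)} = W^{2} + 2 P$
$m{\left(R \right)} = \sqrt{2} \sqrt{R}$ ($m{\left(R \right)} = \sqrt{2 R} = \sqrt{2} \sqrt{R}$)
$\left(m{\left(-19 \right)} + a{\left(16,2 \right)}\right)^{2} = \left(\sqrt{2} \sqrt{-19} + \left(2^{2} + 2 \cdot 16\right)\right)^{2} = \left(\sqrt{2} i \sqrt{19} + \left(4 + 32\right)\right)^{2} = \left(i \sqrt{38} + 36\right)^{2} = \left(36 + i \sqrt{38}\right)^{2}$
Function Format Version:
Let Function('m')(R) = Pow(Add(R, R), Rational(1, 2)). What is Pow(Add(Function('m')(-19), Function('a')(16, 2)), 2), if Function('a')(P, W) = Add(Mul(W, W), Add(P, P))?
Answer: Pow(Add(36, Mul(I, Pow(38, Rational(1, 2)))), 2) ≈ Add(1258.0, Mul(443.84, I))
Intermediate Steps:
Function('a')(P, W) = Add(Pow(W, 2), Mul(2, P))
Function('m')(R) = Mul(Pow(2, Rational(1, 2)), Pow(R, Rational(1, 2))) (Function('m')(R) = Pow(Mul(2, R), Rational(1, 2)) = Mul(Pow(2, Rational(1, 2)), Pow(R, Rational(1, 2))))
Pow(Add(Function('m')(-19), Function('a')(16, 2)), 2) = Pow(Add(Mul(Pow(2, Rational(1, 2)), Pow(-19, Rational(1, 2))), Add(Pow(2, 2), Mul(2, 16))), 2) = Pow(Add(Mul(Pow(2, Rational(1, 2)), Mul(I, Pow(19, Rational(1, 2)))), Add(4, 32)), 2) = Pow(Add(Mul(I, Pow(38, Rational(1, 2))), 36), 2) = Pow(Add(36, Mul(I, Pow(38, Rational(1, 2)))), 2)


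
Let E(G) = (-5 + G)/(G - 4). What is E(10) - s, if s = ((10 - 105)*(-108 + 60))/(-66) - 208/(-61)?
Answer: 267787/4026 ≈ 66.514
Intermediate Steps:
s = -44072/671 (s = -95*(-48)*(-1/66) - 208*(-1/61) = 4560*(-1/66) + 208/61 = -760/11 + 208/61 = -44072/671 ≈ -65.681)
E(G) = (-5 + G)/(-4 + G)
E(10) - s = (-5 + 10)/(-4 + 10) - 1*(-44072/671) = 5/6 + 44072/671 = (⅙)*5 + 44072/671 = ⅚ + 44072/671 = 267787/4026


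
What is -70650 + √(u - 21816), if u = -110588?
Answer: -70650 + 2*I*√33101 ≈ -70650.0 + 363.87*I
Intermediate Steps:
-70650 + √(u - 21816) = -70650 + √(-110588 - 21816) = -70650 + √(-132404) = -70650 + 2*I*√33101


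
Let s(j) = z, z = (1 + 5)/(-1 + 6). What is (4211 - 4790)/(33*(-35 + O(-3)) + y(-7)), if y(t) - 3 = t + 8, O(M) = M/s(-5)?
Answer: 1158/2467 ≈ 0.46940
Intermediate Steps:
z = 6/5 ≈ 1.2000
s(j) = 6/5
O(M) = 5*M/6 (O(M) = M/(6/5) = M*(5/6) = 5*M/6)
y(t) = 11 + t (y(t) = 3 + (t + 8) = 3 + (8 + t) = 11 + t)
(4211 - 4790)/(33*(-35 + O(-3)) + y(-7)) = (4211 - 4790)/(33*(-35 + (5/6)*(-3)) + (11 - 7)) = -579/(33*(-35 - 5/2) + 4) = -579/(33*(-75/2) + 4) = -579/(-2475/2 + 4) = -579/(-2467/2) = -579*(-2/2467) = 1158/2467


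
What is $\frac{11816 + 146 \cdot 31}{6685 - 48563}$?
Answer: $- \frac{8171}{20939} \approx -0.39023$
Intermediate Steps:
$\frac{11816 + 146 \cdot 31}{6685 - 48563} = \frac{11816 + 4526}{-41878} = 16342 \left(- \frac{1}{41878}\right) = - \frac{8171}{20939}$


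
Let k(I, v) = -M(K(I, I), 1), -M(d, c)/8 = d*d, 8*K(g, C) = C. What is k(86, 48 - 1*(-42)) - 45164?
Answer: -88479/2 ≈ -44240.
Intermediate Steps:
K(g, C) = C/8
M(d, c) = -8*d² (M(d, c) = -8*d*d = -8*d²)
k(I, v) = I²/8 (k(I, v) = -(-8)*(I/8)² = -(-8)*I²/64 = -(-1)*I²/8 = I²/8)
k(86, 48 - 1*(-42)) - 45164 = (⅛)*86² - 45164 = (⅛)*7396 - 45164 = 1849/2 - 45164 = -88479/2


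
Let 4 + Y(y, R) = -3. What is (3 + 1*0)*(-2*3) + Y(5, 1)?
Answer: -25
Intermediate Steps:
Y(y, R) = -7 (Y(y, R) = -4 - 3 = -7)
(3 + 1*0)*(-2*3) + Y(5, 1) = (3 + 1*0)*(-2*3) - 7 = (3 + 0)*(-6) - 7 = 3*(-6) - 7 = -18 - 7 = -25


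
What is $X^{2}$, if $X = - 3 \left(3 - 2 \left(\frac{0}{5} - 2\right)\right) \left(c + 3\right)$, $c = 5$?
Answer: $28224$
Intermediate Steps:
$X = -168$ ($X = - 3 \left(3 - 2 \left(\frac{0}{5} - 2\right)\right) \left(5 + 3\right) = - 3 \left(3 - 2 \left(0 \cdot \frac{1}{5} - 2\right)\right) 8 = - 3 \left(3 - 2 \left(0 - 2\right)\right) 8 = - 3 \left(3 - -4\right) 8 = - 3 \left(3 + 4\right) 8 = \left(-3\right) 7 \cdot 8 = \left(-21\right) 8 = -168$)
$X^{2} = \left(-168\right)^{2} = 28224$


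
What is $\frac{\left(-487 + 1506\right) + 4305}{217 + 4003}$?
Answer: $\frac{1331}{1055} \approx 1.2616$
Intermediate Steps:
$\frac{\left(-487 + 1506\right) + 4305}{217 + 4003} = \frac{1019 + 4305}{4220} = 5324 \cdot \frac{1}{4220} = \frac{1331}{1055}$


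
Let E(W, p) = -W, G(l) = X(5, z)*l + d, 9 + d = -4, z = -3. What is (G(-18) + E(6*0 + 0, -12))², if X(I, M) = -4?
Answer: 3481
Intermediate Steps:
d = -13 (d = -9 - 4 = -13)
G(l) = -13 - 4*l (G(l) = -4*l - 13 = -13 - 4*l)
(G(-18) + E(6*0 + 0, -12))² = ((-13 - 4*(-18)) - (6*0 + 0))² = ((-13 + 72) - (0 + 0))² = (59 - 1*0)² = (59 + 0)² = 59² = 3481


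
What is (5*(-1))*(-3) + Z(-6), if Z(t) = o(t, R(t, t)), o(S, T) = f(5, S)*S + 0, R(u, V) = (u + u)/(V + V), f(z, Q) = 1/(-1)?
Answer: 21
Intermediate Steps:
f(z, Q) = -1
R(u, V) = u/V (R(u, V) = (2*u)/((2*V)) = (2*u)*(1/(2*V)) = u/V)
o(S, T) = -S (o(S, T) = -S + 0 = -S)
Z(t) = -t
(5*(-1))*(-3) + Z(-6) = (5*(-1))*(-3) - 1*(-6) = -5*(-3) + 6 = 15 + 6 = 21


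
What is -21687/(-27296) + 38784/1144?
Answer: 135432249/3903328 ≈ 34.697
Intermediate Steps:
-21687/(-27296) + 38784/1144 = -21687*(-1/27296) + 38784*(1/1144) = 21687/27296 + 4848/143 = 135432249/3903328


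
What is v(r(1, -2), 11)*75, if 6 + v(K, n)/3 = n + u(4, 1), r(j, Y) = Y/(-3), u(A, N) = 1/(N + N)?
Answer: 2475/2 ≈ 1237.5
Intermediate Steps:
u(A, N) = 1/(2*N)
r(j, Y) = -Y/3 (r(j, Y) = Y*(-1/3) = -Y/3)
v(K, n) = -33/2 + 3*n (v(K, n) = -18 + 3*(n + (1/2)/1) = -18 + 3*(n + (1/2)*1) = -18 + 3*(n + 1/2) = -18 + 3*(1/2 + n) = -18 + (3/2 + 3*n) = -33/2 + 3*n)
v(r(1, -2), 11)*75 = (-33/2 + 3*11)*75 = (-33/2 + 33)*75 = (33/2)*75 = 2475/2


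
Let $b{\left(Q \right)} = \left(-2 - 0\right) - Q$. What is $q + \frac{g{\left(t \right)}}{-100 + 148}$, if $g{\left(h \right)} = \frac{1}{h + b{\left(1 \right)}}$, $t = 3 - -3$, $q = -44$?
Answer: $- \frac{6335}{144} \approx -43.993$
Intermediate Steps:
$b{\left(Q \right)} = -2 - Q$ ($b{\left(Q \right)} = \left(-2 + 0\right) - Q = -2 - Q$)
$t = 6$ ($t = 3 + 3 = 6$)
$g{\left(h \right)} = \frac{1}{-3 + h}$ ($g{\left(h \right)} = \frac{1}{h - 3} = \frac{1}{-3 + h}$)
$q + \frac{g{\left(t \right)}}{-100 + 148} = -44 + \frac{1}{\left(-3 + 6\right) \left(-100 + 148\right)} = -44 + \frac{1}{3 \cdot 48} = -44 + \frac{1}{3} \cdot \frac{1}{48} = -44 + \frac{1}{144} = - \frac{6335}{144}$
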